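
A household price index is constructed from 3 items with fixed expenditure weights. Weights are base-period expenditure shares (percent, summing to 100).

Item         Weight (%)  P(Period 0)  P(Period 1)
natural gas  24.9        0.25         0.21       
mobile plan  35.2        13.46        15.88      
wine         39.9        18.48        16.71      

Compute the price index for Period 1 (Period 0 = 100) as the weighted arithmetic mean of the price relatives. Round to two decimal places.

98.52

natural gas: 24.9 × (0.21/0.25) = 24.9 × 0.840000 = 20.9160
mobile plan: 35.2 × (15.88/13.46) = 35.2 × 1.179792 = 41.5287
wine: 39.9 × (16.71/18.48) = 39.9 × 0.904221 = 36.0784
Index = Σ wᵢ·(p₁ᵢ/p₀ᵢ) = 20.9160 + 41.5287 + 36.0784 = 98.5231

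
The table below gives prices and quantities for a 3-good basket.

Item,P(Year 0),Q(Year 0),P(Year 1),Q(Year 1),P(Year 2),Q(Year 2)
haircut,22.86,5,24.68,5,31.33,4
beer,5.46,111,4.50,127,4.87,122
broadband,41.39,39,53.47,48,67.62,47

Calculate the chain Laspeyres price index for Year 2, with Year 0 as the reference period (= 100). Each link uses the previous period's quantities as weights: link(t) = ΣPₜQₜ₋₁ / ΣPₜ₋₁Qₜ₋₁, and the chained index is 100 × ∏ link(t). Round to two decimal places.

143.02

Link Year 0→Year 1:
ΣP(Year 1)Q(Year 0) = 24.68×5 + 4.50×111 + 53.47×39 = 123.4 + 499.5 + 2085.33 = 2708.23
ΣP(Year 0)Q(Year 0) = 22.86×5 + 5.46×111 + 41.39×39 = 114.3 + 606.06 + 1614.21 = 2334.57
link = 2708.23/2334.57 = 1.160055
Link Year 1→Year 2:
ΣP(Year 2)Q(Year 1) = 31.33×5 + 4.87×127 + 67.62×48 = 156.65 + 618.49 + 3245.76 = 4020.9
ΣP(Year 1)Q(Year 1) = 24.68×5 + 4.50×127 + 53.47×48 = 123.4 + 571.5 + 2566.56 = 3261.46
link = 4020.9/3261.46 = 1.232853
Chained index = 100 × 1.160055 × 1.232853 = 143.0177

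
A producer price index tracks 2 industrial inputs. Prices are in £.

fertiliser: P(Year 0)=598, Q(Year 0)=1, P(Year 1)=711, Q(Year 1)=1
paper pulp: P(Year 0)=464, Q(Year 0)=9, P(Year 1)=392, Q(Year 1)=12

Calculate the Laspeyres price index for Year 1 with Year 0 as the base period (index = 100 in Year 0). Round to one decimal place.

Laspeyres price index uses base-period quantities as weights.
ΣP(Year 1)·Q(Year 0) = 711×1 + 392×9 = 711 + 3528 = 4239
ΣP(Year 0)·Q(Year 0) = 598×1 + 464×9 = 598 + 4176 = 4774
Index = 4239 / 4774 × 100 = 88.7935

88.8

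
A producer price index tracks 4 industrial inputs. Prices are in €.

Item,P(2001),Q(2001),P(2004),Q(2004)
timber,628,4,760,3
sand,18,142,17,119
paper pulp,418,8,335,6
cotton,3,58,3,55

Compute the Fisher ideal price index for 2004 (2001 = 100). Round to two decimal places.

96.73

Laspeyres component (base-period weights):
ΣP(2004)Q(2001) = 760×4 + 17×142 + 335×8 + 3×58 = 3040 + 2414 + 2680 + 174 = 8308
ΣP(2001)Q(2001) = 628×4 + 18×142 + 418×8 + 3×58 = 2512 + 2556 + 3344 + 174 = 8586
L = 8308 / 8586 × 100 = 96.7622
Paasche component (current-period weights):
ΣP(2004)Q(2004) = 760×3 + 17×119 + 335×6 + 3×55 = 2280 + 2023 + 2010 + 165 = 6478
ΣP(2001)Q(2004) = 628×3 + 18×119 + 418×6 + 3×55 = 1884 + 2142 + 2508 + 165 = 6699
P = 6478 / 6699 × 100 = 96.7010
Fisher = √(L × P) = √(96.7622 × 96.7010) = 96.7316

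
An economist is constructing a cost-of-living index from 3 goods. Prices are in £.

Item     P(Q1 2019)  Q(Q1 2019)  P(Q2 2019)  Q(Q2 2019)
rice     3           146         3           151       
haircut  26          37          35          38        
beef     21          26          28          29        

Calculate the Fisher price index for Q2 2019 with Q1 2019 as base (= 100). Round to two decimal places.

126.52

Laspeyres component (base-period weights):
ΣP(Q2 2019)Q(Q1 2019) = 3×146 + 35×37 + 28×26 = 438 + 1295 + 728 = 2461
ΣP(Q1 2019)Q(Q1 2019) = 3×146 + 26×37 + 21×26 = 438 + 962 + 546 = 1946
L = 2461 / 1946 × 100 = 126.4645
Paasche component (current-period weights):
ΣP(Q2 2019)Q(Q2 2019) = 3×151 + 35×38 + 28×29 = 453 + 1330 + 812 = 2595
ΣP(Q1 2019)Q(Q2 2019) = 3×151 + 26×38 + 21×29 = 453 + 988 + 609 = 2050
P = 2595 / 2050 × 100 = 126.5854
Fisher = √(L × P) = √(126.4645 × 126.5854) = 126.5249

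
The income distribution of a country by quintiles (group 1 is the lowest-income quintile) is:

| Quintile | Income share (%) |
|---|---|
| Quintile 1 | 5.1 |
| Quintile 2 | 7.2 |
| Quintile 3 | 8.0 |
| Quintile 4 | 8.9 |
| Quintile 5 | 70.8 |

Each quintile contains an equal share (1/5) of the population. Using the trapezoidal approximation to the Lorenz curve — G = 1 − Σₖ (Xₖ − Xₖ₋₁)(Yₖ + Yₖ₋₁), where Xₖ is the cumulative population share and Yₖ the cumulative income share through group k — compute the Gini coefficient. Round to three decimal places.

Cumulative income shares Yₖ: 0.0510, 0.1230, 0.2030, 0.2920, 1.0000
Σ (Xₖ−Xₖ₋₁)(Yₖ+Yₖ₋₁) = (1/5)(0.0510+0.0000) + (1/5)(0.1230+0.0510) + (1/5)(0.2030+0.1230) + (1/5)(0.2920+0.2030) + (1/5)(1.0000+0.2920)
  = 0.0102 + 0.0348 + 0.0652 + 0.0990 + 0.2584 = 0.4676
G = 1 − 0.4676 = 0.5324

0.532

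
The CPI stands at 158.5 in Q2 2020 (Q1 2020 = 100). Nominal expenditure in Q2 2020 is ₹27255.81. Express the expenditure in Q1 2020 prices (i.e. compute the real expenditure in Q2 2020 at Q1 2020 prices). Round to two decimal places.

17196.09

Real = Nominal ÷ (Index/100) = 27255.81 ÷ (158.5/100)
     = 27255.81 ÷ 1.585 = 17196.0946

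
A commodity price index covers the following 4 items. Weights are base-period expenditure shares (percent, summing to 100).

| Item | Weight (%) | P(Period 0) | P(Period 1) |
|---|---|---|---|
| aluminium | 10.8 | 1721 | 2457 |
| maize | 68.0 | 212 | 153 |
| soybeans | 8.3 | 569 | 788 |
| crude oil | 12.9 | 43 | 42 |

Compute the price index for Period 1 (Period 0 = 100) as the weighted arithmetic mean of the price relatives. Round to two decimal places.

aluminium: 10.8 × (2457/1721) = 10.8 × 1.427658 = 15.4187
maize: 68.0 × (153/212) = 68.0 × 0.721698 = 49.0755
soybeans: 8.3 × (788/569) = 8.3 × 1.384886 = 11.4946
crude oil: 12.9 × (42/43) = 12.9 × 0.976744 = 12.6000
Index = Σ wᵢ·(p₁ᵢ/p₀ᵢ) = 15.4187 + 49.0755 + 11.4946 + 12.6000 = 88.5887

88.59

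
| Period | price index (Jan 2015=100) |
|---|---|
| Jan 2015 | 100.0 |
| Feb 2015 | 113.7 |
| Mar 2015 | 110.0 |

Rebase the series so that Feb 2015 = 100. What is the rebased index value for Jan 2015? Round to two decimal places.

Rebased(Jan 2015) = 100.0 / 113.7 × 100 = 87.9507

87.95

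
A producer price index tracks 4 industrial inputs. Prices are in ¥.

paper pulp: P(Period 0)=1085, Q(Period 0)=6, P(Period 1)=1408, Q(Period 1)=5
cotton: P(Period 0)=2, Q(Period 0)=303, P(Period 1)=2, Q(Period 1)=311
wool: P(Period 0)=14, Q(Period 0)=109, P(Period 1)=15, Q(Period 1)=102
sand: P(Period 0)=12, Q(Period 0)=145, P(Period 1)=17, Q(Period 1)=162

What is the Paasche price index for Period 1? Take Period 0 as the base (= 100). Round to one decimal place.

Paasche price index uses current-period quantities as weights.
ΣP(Period 1)·Q(Period 1) = 1408×5 + 2×311 + 15×102 + 17×162 = 7040 + 622 + 1530 + 2754 = 11946
ΣP(Period 0)·Q(Period 1) = 1085×5 + 2×311 + 14×102 + 12×162 = 5425 + 622 + 1428 + 1944 = 9419
Index = 11946 / 9419 × 100 = 126.8288

126.8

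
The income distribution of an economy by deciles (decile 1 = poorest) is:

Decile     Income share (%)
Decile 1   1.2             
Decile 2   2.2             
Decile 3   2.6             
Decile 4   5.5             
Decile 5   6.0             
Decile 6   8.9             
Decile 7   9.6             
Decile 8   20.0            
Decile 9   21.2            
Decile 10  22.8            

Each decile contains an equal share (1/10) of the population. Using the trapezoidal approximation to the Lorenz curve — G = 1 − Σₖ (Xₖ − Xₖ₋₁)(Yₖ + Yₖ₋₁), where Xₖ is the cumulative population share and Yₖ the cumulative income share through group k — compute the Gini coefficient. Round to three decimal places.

Cumulative income shares Yₖ: 0.0120, 0.0340, 0.0600, 0.1150, 0.1750, 0.2640, 0.3600, 0.5600, 0.7720, 1.0000
Σ (Xₖ−Xₖ₋₁)(Yₖ+Yₖ₋₁) = (1/10)(0.0120+0.0000) + (1/10)(0.0340+0.0120) + (1/10)(0.0600+0.0340) + (1/10)(0.1150+0.0600) + (1/10)(0.1750+0.1150) + (1/10)(0.2640+0.1750) + (1/10)(0.3600+0.2640) + (1/10)(0.5600+0.3600) + (1/10)(0.7720+0.5600) + (1/10)(1.0000+0.7720)
  = 0.0012 + 0.0046 + 0.0094 + 0.0175 + 0.0290 + 0.0439 + 0.0624 + 0.0920 + 0.1332 + 0.1772 = 0.5704
G = 1 − 0.5704 = 0.4296

0.430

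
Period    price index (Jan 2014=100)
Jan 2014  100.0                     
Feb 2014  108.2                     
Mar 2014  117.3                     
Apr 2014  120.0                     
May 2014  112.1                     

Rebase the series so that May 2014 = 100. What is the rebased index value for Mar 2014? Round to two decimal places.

104.64

Rebased(Mar 2014) = 117.3 / 112.1 × 100 = 104.6387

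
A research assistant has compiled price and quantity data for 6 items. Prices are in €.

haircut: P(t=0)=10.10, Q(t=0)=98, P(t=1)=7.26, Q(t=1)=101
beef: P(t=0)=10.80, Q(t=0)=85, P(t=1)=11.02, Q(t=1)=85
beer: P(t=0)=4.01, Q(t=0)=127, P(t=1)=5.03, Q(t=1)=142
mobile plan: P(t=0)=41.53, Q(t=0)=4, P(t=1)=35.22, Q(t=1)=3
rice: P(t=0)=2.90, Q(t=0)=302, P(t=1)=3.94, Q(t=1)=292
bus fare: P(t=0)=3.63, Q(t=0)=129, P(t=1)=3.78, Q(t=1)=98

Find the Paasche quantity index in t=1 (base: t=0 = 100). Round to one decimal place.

Paasche quantity index uses current-period prices as weights.
ΣP(t=1)·Q(t=1) = 7.26×101 + 11.02×85 + 5.03×142 + 35.22×3 + 3.94×292 + 3.78×98 = 733.26 + 936.7 + 714.26 + 105.66 + 1150.48 + 370.44 = 4010.8
ΣP(t=1)·Q(t=0) = 7.26×98 + 11.02×85 + 5.03×127 + 35.22×4 + 3.94×302 + 3.78×129 = 711.48 + 936.7 + 638.81 + 140.88 + 1189.88 + 487.62 = 4105.37
Index = 4010.8 / 4105.37 × 100 = 97.6964

97.7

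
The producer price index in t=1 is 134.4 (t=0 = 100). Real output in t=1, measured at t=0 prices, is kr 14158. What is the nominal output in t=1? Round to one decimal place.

Nominal = Real × (Index/100) = 14158 × (134.4/100)
        = 14158 × 1.344 = 19028.3520

19028.4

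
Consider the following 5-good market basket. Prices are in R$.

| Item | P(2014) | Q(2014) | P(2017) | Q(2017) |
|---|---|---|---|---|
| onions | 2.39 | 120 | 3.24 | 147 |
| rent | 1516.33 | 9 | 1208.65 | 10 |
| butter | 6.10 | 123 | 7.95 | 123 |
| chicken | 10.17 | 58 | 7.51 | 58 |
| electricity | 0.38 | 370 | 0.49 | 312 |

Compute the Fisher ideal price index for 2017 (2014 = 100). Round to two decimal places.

Laspeyres component (base-period weights):
ΣP(2017)Q(2014) = 3.24×120 + 1208.65×9 + 7.95×123 + 7.51×58 + 0.49×370 = 388.8 + 10877.85 + 977.85 + 435.58 + 181.3 = 12861.38
ΣP(2014)Q(2014) = 2.39×120 + 1516.33×9 + 6.10×123 + 10.17×58 + 0.38×370 = 286.8 + 13646.97 + 750.3 + 589.86 + 140.6 = 15414.53
L = 12861.38 / 15414.53 × 100 = 83.4367
Paasche component (current-period weights):
ΣP(2017)Q(2017) = 3.24×147 + 1208.65×10 + 7.95×123 + 7.51×58 + 0.49×312 = 476.28 + 12086.5 + 977.85 + 435.58 + 152.88 = 14129.09
ΣP(2014)Q(2017) = 2.39×147 + 1516.33×10 + 6.10×123 + 10.17×58 + 0.38×312 = 351.33 + 15163.3 + 750.3 + 589.86 + 118.56 = 16973.35
P = 14129.09 / 16973.35 × 100 = 83.2428
Fisher = √(L × P) = √(83.4367 × 83.2428) = 83.3397

83.34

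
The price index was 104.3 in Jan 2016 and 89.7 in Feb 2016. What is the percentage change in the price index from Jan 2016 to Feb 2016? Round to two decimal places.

Change = (89.7 − 104.3) / 104.3 × 100
       = -14.6 / 104.3 × 100 = -13.9981%

-14.00%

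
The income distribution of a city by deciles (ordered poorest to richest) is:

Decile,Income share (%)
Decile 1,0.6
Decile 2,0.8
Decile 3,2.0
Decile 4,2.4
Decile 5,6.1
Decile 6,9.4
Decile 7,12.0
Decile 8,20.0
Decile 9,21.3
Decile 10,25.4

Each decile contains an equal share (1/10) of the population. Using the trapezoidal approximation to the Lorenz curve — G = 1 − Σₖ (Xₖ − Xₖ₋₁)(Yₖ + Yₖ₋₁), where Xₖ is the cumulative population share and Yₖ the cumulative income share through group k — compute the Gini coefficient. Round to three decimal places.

0.489

Cumulative income shares Yₖ: 0.0060, 0.0140, 0.0340, 0.0580, 0.1190, 0.2130, 0.3330, 0.5330, 0.7460, 1.0000
Σ (Xₖ−Xₖ₋₁)(Yₖ+Yₖ₋₁) = (1/10)(0.0060+0.0000) + (1/10)(0.0140+0.0060) + (1/10)(0.0340+0.0140) + (1/10)(0.0580+0.0340) + (1/10)(0.1190+0.0580) + (1/10)(0.2130+0.1190) + (1/10)(0.3330+0.2130) + (1/10)(0.5330+0.3330) + (1/10)(0.7460+0.5330) + (1/10)(1.0000+0.7460)
  = 0.0006 + 0.0020 + 0.0048 + 0.0092 + 0.0177 + 0.0332 + 0.0546 + 0.0866 + 0.1279 + 0.1746 = 0.5112
G = 1 − 0.5112 = 0.4888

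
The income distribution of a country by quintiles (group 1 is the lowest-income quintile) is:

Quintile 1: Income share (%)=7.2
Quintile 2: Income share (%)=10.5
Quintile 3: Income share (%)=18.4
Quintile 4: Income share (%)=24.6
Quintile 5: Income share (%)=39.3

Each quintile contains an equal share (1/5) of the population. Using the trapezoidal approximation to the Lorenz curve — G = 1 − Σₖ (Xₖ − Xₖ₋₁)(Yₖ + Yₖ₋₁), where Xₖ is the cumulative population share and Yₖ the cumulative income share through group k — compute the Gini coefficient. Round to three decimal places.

Cumulative income shares Yₖ: 0.0720, 0.1770, 0.3610, 0.6070, 1.0000
Σ (Xₖ−Xₖ₋₁)(Yₖ+Yₖ₋₁) = (1/5)(0.0720+0.0000) + (1/5)(0.1770+0.0720) + (1/5)(0.3610+0.1770) + (1/5)(0.6070+0.3610) + (1/5)(1.0000+0.6070)
  = 0.0144 + 0.0498 + 0.1076 + 0.1936 + 0.3214 = 0.6868
G = 1 − 0.6868 = 0.3132

0.313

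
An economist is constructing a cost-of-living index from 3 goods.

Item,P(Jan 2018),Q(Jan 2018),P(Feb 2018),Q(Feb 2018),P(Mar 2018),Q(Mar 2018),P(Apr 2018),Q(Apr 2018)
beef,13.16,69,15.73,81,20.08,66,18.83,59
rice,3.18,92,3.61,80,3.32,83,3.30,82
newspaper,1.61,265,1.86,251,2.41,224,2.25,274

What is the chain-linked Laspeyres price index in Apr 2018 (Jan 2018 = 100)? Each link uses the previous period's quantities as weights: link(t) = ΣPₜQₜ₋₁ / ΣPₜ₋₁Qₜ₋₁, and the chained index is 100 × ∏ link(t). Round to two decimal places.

136.33

Link Jan 2018→Feb 2018:
ΣP(Feb 2018)Q(Jan 2018) = 15.73×69 + 3.61×92 + 1.86×265 = 1085.37 + 332.12 + 492.9 = 1910.39
ΣP(Jan 2018)Q(Jan 2018) = 13.16×69 + 3.18×92 + 1.61×265 = 908.04 + 292.56 + 426.65 = 1627.25
link = 1910.39/1627.25 = 1.173999
Link Feb 2018→Mar 2018:
ΣP(Mar 2018)Q(Feb 2018) = 20.08×81 + 3.32×80 + 2.41×251 = 1626.48 + 265.6 + 604.91 = 2496.99
ΣP(Feb 2018)Q(Feb 2018) = 15.73×81 + 3.61×80 + 1.86×251 = 1274.13 + 288.8 + 466.86 = 2029.79
link = 2496.99/2029.79 = 1.230172
Link Mar 2018→Apr 2018:
ΣP(Apr 2018)Q(Mar 2018) = 18.83×66 + 3.30×83 + 2.25×224 = 1242.78 + 273.9 + 504 = 2020.68
ΣP(Mar 2018)Q(Mar 2018) = 20.08×66 + 3.32×83 + 2.41×224 = 1325.28 + 275.56 + 539.84 = 2140.68
link = 2020.68/2140.68 = 0.943943
Chained index = 100 × 1.173999 × 1.230172 × 0.943943 = 136.3262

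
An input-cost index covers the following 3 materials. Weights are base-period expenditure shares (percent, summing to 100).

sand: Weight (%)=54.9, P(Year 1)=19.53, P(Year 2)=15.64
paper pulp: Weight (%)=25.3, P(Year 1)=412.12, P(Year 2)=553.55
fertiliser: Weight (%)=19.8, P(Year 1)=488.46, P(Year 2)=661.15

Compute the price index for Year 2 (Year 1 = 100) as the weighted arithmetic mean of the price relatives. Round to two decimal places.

104.75

sand: 54.9 × (15.64/19.53) = 54.9 × 0.800819 = 43.9650
paper pulp: 25.3 × (553.55/412.12) = 25.3 × 1.343177 = 33.9824
fertiliser: 19.8 × (661.15/488.46) = 19.8 × 1.353540 = 26.8001
Index = Σ wᵢ·(p₁ᵢ/p₀ᵢ) = 43.9650 + 33.9824 + 26.8001 = 104.7474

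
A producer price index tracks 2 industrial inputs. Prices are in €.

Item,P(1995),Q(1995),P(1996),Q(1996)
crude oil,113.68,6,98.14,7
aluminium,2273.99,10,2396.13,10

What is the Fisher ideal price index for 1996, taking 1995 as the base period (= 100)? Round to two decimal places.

Laspeyres component (base-period weights):
ΣP(1996)Q(1995) = 98.14×6 + 2396.13×10 = 588.84 + 23961.3 = 24550.14
ΣP(1995)Q(1995) = 113.68×6 + 2273.99×10 = 682.08 + 22739.9 = 23421.98
L = 24550.14 / 23421.98 × 100 = 104.8167
Paasche component (current-period weights):
ΣP(1996)Q(1996) = 98.14×7 + 2396.13×10 = 686.98 + 23961.3 = 24648.28
ΣP(1995)Q(1996) = 113.68×7 + 2273.99×10 = 795.76 + 22739.9 = 23535.66
P = 24648.28 / 23535.66 × 100 = 104.7274
Fisher = √(L × P) = √(104.8167 × 104.7274) = 104.7720

104.77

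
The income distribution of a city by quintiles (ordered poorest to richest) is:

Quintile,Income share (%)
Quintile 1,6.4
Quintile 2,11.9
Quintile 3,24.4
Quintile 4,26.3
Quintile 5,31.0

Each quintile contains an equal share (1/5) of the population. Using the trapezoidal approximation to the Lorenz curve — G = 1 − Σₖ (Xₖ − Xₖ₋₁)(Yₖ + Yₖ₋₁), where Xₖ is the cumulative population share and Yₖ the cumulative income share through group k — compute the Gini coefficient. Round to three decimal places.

Cumulative income shares Yₖ: 0.0640, 0.1830, 0.4270, 0.6900, 1.0000
Σ (Xₖ−Xₖ₋₁)(Yₖ+Yₖ₋₁) = (1/5)(0.0640+0.0000) + (1/5)(0.1830+0.0640) + (1/5)(0.4270+0.1830) + (1/5)(0.6900+0.4270) + (1/5)(1.0000+0.6900)
  = 0.0128 + 0.0494 + 0.1220 + 0.2234 + 0.3380 = 0.7456
G = 1 − 0.7456 = 0.2544

0.254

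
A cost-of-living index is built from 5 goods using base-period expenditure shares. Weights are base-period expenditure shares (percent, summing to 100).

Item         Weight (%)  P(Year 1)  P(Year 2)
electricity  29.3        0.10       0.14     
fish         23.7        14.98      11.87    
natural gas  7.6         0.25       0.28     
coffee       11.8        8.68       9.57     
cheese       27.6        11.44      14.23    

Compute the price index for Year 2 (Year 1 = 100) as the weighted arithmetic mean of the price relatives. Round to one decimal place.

115.7

electricity: 29.3 × (0.14/0.10) = 29.3 × 1.400000 = 41.0200
fish: 23.7 × (11.87/14.98) = 23.7 × 0.792390 = 18.7796
natural gas: 7.6 × (0.28/0.25) = 7.6 × 1.120000 = 8.5120
coffee: 11.8 × (9.57/8.68) = 11.8 × 1.102535 = 13.0099
cheese: 27.6 × (14.23/11.44) = 27.6 × 1.243881 = 34.3311
Index = Σ wᵢ·(p₁ᵢ/p₀ᵢ) = 41.0200 + 18.7796 + 8.5120 + 13.0099 + 34.3311 = 115.6527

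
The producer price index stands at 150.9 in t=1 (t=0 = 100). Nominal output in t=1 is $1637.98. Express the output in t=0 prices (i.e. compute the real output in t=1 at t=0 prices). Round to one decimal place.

1085.5

Real = Nominal ÷ (Index/100) = 1637.98 ÷ (150.9/100)
     = 1637.98 ÷ 1.509 = 1085.4738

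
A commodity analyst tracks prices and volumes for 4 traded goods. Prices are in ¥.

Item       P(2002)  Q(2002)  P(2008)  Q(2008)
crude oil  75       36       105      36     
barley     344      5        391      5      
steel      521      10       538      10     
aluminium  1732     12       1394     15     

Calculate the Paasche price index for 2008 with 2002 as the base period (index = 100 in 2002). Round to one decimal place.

89.9

Paasche price index uses current-period quantities as weights.
ΣP(2008)·Q(2008) = 105×36 + 391×5 + 538×10 + 1394×15 = 3780 + 1955 + 5380 + 20910 = 32025
ΣP(2002)·Q(2008) = 75×36 + 344×5 + 521×10 + 1732×15 = 2700 + 1720 + 5210 + 25980 = 35610
Index = 32025 / 35610 × 100 = 89.9326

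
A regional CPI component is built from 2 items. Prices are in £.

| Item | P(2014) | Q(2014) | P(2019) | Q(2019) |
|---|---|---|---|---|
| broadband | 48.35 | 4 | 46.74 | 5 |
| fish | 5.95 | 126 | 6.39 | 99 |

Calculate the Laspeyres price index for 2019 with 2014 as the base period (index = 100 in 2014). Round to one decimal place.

105.2

Laspeyres price index uses base-period quantities as weights.
ΣP(2019)·Q(2014) = 46.74×4 + 6.39×126 = 186.96 + 805.14 = 992.1
ΣP(2014)·Q(2014) = 48.35×4 + 5.95×126 = 193.4 + 749.7 = 943.1
Index = 992.1 / 943.1 × 100 = 105.1956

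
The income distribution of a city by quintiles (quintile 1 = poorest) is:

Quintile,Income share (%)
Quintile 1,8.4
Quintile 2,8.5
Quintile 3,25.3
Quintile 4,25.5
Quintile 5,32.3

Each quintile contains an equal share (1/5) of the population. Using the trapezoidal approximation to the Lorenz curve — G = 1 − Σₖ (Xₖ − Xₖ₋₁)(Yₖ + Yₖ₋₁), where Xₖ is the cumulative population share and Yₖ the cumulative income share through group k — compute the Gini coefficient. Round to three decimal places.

Cumulative income shares Yₖ: 0.0840, 0.1690, 0.4220, 0.6770, 1.0000
Σ (Xₖ−Xₖ₋₁)(Yₖ+Yₖ₋₁) = (1/5)(0.0840+0.0000) + (1/5)(0.1690+0.0840) + (1/5)(0.4220+0.1690) + (1/5)(0.6770+0.4220) + (1/5)(1.0000+0.6770)
  = 0.0168 + 0.0506 + 0.1182 + 0.2198 + 0.3354 = 0.7408
G = 1 − 0.7408 = 0.2592

0.259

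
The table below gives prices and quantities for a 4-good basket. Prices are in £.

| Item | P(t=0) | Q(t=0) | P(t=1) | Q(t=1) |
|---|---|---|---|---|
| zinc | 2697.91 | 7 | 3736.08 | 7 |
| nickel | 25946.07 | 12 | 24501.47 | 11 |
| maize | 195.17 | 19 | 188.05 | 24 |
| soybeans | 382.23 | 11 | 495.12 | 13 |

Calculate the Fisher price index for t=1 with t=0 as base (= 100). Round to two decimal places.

97.51

Laspeyres component (base-period weights):
ΣP(t=1)Q(t=0) = 3736.08×7 + 24501.47×12 + 188.05×19 + 495.12×11 = 26152.56 + 294017.64 + 3572.95 + 5446.32 = 329189.47
ΣP(t=0)Q(t=0) = 2697.91×7 + 25946.07×12 + 195.17×19 + 382.23×11 = 18885.37 + 311352.84 + 3708.23 + 4204.53 = 338150.97
L = 329189.47 / 338150.97 × 100 = 97.3499
Paasche component (current-period weights):
ΣP(t=1)Q(t=1) = 3736.08×7 + 24501.47×11 + 188.05×24 + 495.12×13 = 26152.56 + 269516.17 + 4513.2 + 6436.56 = 306618.49
ΣP(t=0)Q(t=1) = 2697.91×7 + 25946.07×11 + 195.17×24 + 382.23×13 = 18885.37 + 285406.77 + 4684.08 + 4968.99 = 313945.21
P = 306618.49 / 313945.21 × 100 = 97.6662
Fisher = √(L × P) = √(97.3499 × 97.6662) = 97.5079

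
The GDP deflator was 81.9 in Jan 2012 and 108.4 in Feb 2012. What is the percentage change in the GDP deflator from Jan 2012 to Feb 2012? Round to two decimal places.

Change = (108.4 − 81.9) / 81.9 × 100
       = 26.5 / 81.9 × 100 = 32.3565%

32.36%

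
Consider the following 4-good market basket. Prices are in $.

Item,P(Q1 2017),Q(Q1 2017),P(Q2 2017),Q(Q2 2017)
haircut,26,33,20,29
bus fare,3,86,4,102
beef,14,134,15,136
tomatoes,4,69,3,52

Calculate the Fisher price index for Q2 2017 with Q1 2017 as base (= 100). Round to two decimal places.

99.47

Laspeyres component (base-period weights):
ΣP(Q2 2017)Q(Q1 2017) = 20×33 + 4×86 + 15×134 + 3×69 = 660 + 344 + 2010 + 207 = 3221
ΣP(Q1 2017)Q(Q1 2017) = 26×33 + 3×86 + 14×134 + 4×69 = 858 + 258 + 1876 + 276 = 3268
L = 3221 / 3268 × 100 = 98.5618
Paasche component (current-period weights):
ΣP(Q2 2017)Q(Q2 2017) = 20×29 + 4×102 + 15×136 + 3×52 = 580 + 408 + 2040 + 156 = 3184
ΣP(Q1 2017)Q(Q2 2017) = 26×29 + 3×102 + 14×136 + 4×52 = 754 + 306 + 1904 + 208 = 3172
P = 3184 / 3172 × 100 = 100.3783
Fisher = √(L × P) = √(98.5618 × 100.3783) = 99.4659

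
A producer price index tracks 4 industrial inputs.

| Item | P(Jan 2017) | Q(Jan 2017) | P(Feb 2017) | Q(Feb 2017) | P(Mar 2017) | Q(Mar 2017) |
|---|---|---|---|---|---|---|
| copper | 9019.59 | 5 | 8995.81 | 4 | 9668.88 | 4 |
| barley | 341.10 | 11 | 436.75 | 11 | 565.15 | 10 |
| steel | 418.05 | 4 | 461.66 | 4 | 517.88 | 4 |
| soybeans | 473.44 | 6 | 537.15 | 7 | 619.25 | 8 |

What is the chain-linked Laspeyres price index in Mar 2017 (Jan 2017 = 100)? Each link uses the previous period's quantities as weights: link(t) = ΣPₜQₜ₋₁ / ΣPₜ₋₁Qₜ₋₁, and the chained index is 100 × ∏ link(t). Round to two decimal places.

113.66

Link Jan 2017→Feb 2017:
ΣP(Feb 2017)Q(Jan 2017) = 8995.81×5 + 436.75×11 + 461.66×4 + 537.15×6 = 44979.05 + 4804.25 + 1846.64 + 3222.9 = 54852.84
ΣP(Jan 2017)Q(Jan 2017) = 9019.59×5 + 341.10×11 + 418.05×4 + 473.44×6 = 45097.95 + 3752.1 + 1672.2 + 2840.64 = 53362.89
link = 54852.84/53362.89 = 1.027921
Link Feb 2017→Mar 2017:
ΣP(Mar 2017)Q(Feb 2017) = 9668.88×4 + 565.15×11 + 517.88×4 + 619.25×7 = 38675.52 + 6216.65 + 2071.52 + 4334.75 = 51298.44
ΣP(Feb 2017)Q(Feb 2017) = 8995.81×4 + 436.75×11 + 461.66×4 + 537.15×7 = 35983.24 + 4804.25 + 1846.64 + 3760.05 = 46394.18
link = 51298.44/46394.18 = 1.105709
Chained index = 100 × 1.027921 × 1.105709 = 113.6581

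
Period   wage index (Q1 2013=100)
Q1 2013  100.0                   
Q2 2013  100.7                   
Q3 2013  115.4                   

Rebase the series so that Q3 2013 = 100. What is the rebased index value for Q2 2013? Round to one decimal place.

Rebased(Q2 2013) = 100.7 / 115.4 × 100 = 87.2617

87.3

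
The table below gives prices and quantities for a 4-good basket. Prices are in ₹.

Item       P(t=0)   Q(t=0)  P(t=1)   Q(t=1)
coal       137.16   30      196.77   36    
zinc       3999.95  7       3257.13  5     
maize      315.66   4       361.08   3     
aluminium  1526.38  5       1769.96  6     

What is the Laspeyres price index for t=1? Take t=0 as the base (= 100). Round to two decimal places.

Laspeyres price index uses base-period quantities as weights.
ΣP(t=1)·Q(t=0) = 196.77×30 + 3257.13×7 + 361.08×4 + 1769.96×5 = 5903.1 + 22799.91 + 1444.32 + 8849.8 = 38997.13
ΣP(t=0)·Q(t=0) = 137.16×30 + 3999.95×7 + 315.66×4 + 1526.38×5 = 4114.8 + 27999.65 + 1262.64 + 7631.9 = 41008.99
Index = 38997.13 / 41008.99 × 100 = 95.0941

95.09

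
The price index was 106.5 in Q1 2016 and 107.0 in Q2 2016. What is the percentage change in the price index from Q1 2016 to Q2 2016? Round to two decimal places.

0.47%

Change = (107.0 − 106.5) / 106.5 × 100
       = 0.5 / 106.5 × 100 = 0.4695%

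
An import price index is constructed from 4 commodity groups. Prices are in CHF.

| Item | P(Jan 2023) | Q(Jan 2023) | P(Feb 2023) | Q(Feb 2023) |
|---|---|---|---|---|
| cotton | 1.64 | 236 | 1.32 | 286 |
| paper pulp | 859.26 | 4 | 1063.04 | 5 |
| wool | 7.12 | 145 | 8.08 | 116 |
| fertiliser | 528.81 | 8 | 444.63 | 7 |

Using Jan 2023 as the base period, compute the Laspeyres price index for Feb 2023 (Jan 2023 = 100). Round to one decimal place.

Laspeyres price index uses base-period quantities as weights.
ΣP(Feb 2023)·Q(Jan 2023) = 1.32×236 + 1063.04×4 + 8.08×145 + 444.63×8 = 311.52 + 4252.16 + 1171.6 + 3557.04 = 9292.32
ΣP(Jan 2023)·Q(Jan 2023) = 1.64×236 + 859.26×4 + 7.12×145 + 528.81×8 = 387.04 + 3437.04 + 1032.4 + 4230.48 = 9086.96
Index = 9292.32 / 9086.96 × 100 = 102.2599

102.3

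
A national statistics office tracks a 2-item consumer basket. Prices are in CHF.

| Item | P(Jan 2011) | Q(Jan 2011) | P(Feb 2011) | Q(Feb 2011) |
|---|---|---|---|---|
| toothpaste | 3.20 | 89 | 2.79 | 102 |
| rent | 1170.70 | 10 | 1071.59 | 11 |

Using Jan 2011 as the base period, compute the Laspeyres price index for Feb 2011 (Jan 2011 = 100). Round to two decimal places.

91.43

Laspeyres price index uses base-period quantities as weights.
ΣP(Feb 2011)·Q(Jan 2011) = 2.79×89 + 1071.59×10 = 248.31 + 10715.9 = 10964.21
ΣP(Jan 2011)·Q(Jan 2011) = 3.20×89 + 1170.70×10 = 284.8 + 11707 = 11991.8
Index = 10964.21 / 11991.8 × 100 = 91.4309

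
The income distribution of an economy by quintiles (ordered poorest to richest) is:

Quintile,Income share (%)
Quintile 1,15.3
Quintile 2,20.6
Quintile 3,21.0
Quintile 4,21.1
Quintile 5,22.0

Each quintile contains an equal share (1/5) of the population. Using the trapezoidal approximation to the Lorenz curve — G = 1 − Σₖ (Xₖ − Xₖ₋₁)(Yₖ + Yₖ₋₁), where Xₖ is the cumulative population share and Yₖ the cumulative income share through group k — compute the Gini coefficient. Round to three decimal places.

Cumulative income shares Yₖ: 0.1530, 0.3590, 0.5690, 0.7800, 1.0000
Σ (Xₖ−Xₖ₋₁)(Yₖ+Yₖ₋₁) = (1/5)(0.1530+0.0000) + (1/5)(0.3590+0.1530) + (1/5)(0.5690+0.3590) + (1/5)(0.7800+0.5690) + (1/5)(1.0000+0.7800)
  = 0.0306 + 0.1024 + 0.1856 + 0.2698 + 0.3560 = 0.9444
G = 1 − 0.9444 = 0.0556

0.056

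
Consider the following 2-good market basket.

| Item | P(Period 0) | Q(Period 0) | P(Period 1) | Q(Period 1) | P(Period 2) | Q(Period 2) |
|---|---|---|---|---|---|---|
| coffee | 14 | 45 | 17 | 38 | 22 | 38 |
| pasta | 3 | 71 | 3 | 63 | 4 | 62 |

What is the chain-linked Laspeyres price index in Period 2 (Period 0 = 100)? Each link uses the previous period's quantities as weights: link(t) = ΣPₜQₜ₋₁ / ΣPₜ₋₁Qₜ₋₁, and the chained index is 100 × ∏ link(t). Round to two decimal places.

Link Period 0→Period 1:
ΣP(Period 1)Q(Period 0) = 17×45 + 3×71 = 765 + 213 = 978
ΣP(Period 0)Q(Period 0) = 14×45 + 3×71 = 630 + 213 = 843
link = 978/843 = 1.160142
Link Period 1→Period 2:
ΣP(Period 2)Q(Period 1) = 22×38 + 4×63 = 836 + 252 = 1088
ΣP(Period 1)Q(Period 1) = 17×38 + 3×63 = 646 + 189 = 835
link = 1088/835 = 1.302994
Chained index = 100 × 1.160142 × 1.302994 = 151.1659

151.17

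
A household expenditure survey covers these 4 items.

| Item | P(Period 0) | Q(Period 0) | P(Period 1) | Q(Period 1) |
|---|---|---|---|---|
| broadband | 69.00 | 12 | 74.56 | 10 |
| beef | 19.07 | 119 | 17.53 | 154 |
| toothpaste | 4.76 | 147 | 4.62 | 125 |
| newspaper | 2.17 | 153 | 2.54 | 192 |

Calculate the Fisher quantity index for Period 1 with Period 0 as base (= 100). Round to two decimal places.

111.87

Laspeyres component (base-period weights):
ΣP(Period 0)Q(Period 1) = 69.00×10 + 19.07×154 + 4.76×125 + 2.17×192 = 690 + 2936.78 + 595 + 416.64 = 4638.42
ΣP(Period 0)Q(Period 0) = 69.00×12 + 19.07×119 + 4.76×147 + 2.17×153 = 828 + 2269.33 + 699.72 + 332.01 = 4129.06
L = 4638.42 / 4129.06 × 100 = 112.3360
Paasche component (current-period weights):
ΣP(Period 1)Q(Period 1) = 74.56×10 + 17.53×154 + 4.62×125 + 2.54×192 = 745.6 + 2699.62 + 577.5 + 487.68 = 4510.4
ΣP(Period 1)Q(Period 0) = 74.56×12 + 17.53×119 + 4.62×147 + 2.54×153 = 894.72 + 2086.07 + 679.14 + 388.62 = 4048.55
P = 4510.4 / 4048.55 × 100 = 111.4078
Fisher = √(L × P) = √(112.3360 × 111.4078) = 111.8709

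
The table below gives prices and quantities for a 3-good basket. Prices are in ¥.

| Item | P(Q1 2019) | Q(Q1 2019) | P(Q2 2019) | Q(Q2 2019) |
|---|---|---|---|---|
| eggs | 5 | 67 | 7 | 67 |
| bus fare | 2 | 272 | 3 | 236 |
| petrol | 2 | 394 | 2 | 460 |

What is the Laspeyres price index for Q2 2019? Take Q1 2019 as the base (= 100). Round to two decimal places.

Laspeyres price index uses base-period quantities as weights.
ΣP(Q2 2019)·Q(Q1 2019) = 7×67 + 3×272 + 2×394 = 469 + 816 + 788 = 2073
ΣP(Q1 2019)·Q(Q1 2019) = 5×67 + 2×272 + 2×394 = 335 + 544 + 788 = 1667
Index = 2073 / 1667 × 100 = 124.3551

124.36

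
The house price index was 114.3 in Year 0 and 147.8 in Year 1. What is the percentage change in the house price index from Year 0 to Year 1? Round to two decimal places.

29.31%

Change = (147.8 − 114.3) / 114.3 × 100
       = 33.5 / 114.3 × 100 = 29.3088%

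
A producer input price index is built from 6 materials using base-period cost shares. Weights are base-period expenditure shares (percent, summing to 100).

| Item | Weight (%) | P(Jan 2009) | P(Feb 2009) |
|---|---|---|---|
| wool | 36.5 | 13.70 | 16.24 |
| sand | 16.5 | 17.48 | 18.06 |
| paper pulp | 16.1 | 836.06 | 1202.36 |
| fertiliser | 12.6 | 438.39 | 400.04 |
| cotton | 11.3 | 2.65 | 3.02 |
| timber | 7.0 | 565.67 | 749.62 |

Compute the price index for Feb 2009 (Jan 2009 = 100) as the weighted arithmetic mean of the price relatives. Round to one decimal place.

wool: 36.5 × (16.24/13.70) = 36.5 × 1.185401 = 43.2672
sand: 16.5 × (18.06/17.48) = 16.5 × 1.033181 = 17.0475
paper pulp: 16.1 × (1202.36/836.06) = 16.1 × 1.438126 = 23.1538
fertiliser: 12.6 × (400.04/438.39) = 12.6 × 0.912521 = 11.4978
cotton: 11.3 × (3.02/2.65) = 11.3 × 1.139623 = 12.8777
timber: 7.0 × (749.62/565.67) = 7.0 × 1.325190 = 9.2763
Index = Σ wᵢ·(p₁ᵢ/p₀ᵢ) = 43.2672 + 17.0475 + 23.1538 + 11.4978 + 12.8777 + 9.2763 = 117.1203

117.1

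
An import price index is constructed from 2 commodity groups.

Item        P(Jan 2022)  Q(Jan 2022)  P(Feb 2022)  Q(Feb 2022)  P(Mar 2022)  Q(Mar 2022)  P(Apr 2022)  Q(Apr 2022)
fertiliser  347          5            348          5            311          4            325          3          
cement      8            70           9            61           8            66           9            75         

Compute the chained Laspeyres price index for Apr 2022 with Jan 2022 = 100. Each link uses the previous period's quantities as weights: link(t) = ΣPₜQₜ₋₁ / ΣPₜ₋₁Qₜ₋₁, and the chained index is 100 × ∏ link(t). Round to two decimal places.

98.52

Link Jan 2022→Feb 2022:
ΣP(Feb 2022)Q(Jan 2022) = 348×5 + 9×70 = 1740 + 630 = 2370
ΣP(Jan 2022)Q(Jan 2022) = 347×5 + 8×70 = 1735 + 560 = 2295
link = 2370/2295 = 1.032680
Link Feb 2022→Mar 2022:
ΣP(Mar 2022)Q(Feb 2022) = 311×5 + 8×61 = 1555 + 488 = 2043
ΣP(Feb 2022)Q(Feb 2022) = 348×5 + 9×61 = 1740 + 549 = 2289
link = 2043/2289 = 0.892529
Link Mar 2022→Apr 2022:
ΣP(Apr 2022)Q(Mar 2022) = 325×4 + 9×66 = 1300 + 594 = 1894
ΣP(Mar 2022)Q(Mar 2022) = 311×4 + 8×66 = 1244 + 528 = 1772
link = 1894/1772 = 1.068849
Chained index = 100 × 1.032680 × 0.892529 × 1.068849 = 98.5155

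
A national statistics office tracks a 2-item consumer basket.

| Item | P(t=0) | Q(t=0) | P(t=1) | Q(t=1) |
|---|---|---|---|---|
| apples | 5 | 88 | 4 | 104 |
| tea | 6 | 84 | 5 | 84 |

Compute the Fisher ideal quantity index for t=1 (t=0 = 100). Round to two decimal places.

108.38

Laspeyres component (base-period weights):
ΣP(t=0)Q(t=1) = 5×104 + 6×84 = 520 + 504 = 1024
ΣP(t=0)Q(t=0) = 5×88 + 6×84 = 440 + 504 = 944
L = 1024 / 944 × 100 = 108.4746
Paasche component (current-period weights):
ΣP(t=1)Q(t=1) = 4×104 + 5×84 = 416 + 420 = 836
ΣP(t=1)Q(t=0) = 4×88 + 5×84 = 352 + 420 = 772
P = 836 / 772 × 100 = 108.2902
Fisher = √(L × P) = √(108.4746 × 108.2902) = 108.3823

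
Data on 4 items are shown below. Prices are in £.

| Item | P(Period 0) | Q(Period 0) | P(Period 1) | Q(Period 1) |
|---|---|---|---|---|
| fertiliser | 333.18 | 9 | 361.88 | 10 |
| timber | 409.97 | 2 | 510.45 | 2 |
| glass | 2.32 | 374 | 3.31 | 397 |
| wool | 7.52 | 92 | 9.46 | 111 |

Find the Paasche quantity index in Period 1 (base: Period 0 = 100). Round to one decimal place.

Paasche quantity index uses current-period prices as weights.
ΣP(Period 1)·Q(Period 1) = 361.88×10 + 510.45×2 + 3.31×397 + 9.46×111 = 3618.8 + 1020.9 + 1314.07 + 1050.06 = 7003.83
ΣP(Period 1)·Q(Period 0) = 361.88×9 + 510.45×2 + 3.31×374 + 9.46×92 = 3256.92 + 1020.9 + 1237.94 + 870.32 = 6386.08
Index = 7003.83 / 6386.08 × 100 = 109.6734

109.7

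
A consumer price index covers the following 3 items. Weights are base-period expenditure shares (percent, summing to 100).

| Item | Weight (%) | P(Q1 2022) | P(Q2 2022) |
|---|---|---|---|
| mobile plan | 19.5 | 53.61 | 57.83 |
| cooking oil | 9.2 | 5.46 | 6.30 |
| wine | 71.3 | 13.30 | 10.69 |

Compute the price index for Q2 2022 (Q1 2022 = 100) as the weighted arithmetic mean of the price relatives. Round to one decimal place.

89.0

mobile plan: 19.5 × (57.83/53.61) = 19.5 × 1.078717 = 21.0350
cooking oil: 9.2 × (6.30/5.46) = 9.2 × 1.153846 = 10.6154
wine: 71.3 × (10.69/13.30) = 71.3 × 0.803759 = 57.3080
Index = Σ wᵢ·(p₁ᵢ/p₀ᵢ) = 21.0350 + 10.6154 + 57.3080 = 88.9584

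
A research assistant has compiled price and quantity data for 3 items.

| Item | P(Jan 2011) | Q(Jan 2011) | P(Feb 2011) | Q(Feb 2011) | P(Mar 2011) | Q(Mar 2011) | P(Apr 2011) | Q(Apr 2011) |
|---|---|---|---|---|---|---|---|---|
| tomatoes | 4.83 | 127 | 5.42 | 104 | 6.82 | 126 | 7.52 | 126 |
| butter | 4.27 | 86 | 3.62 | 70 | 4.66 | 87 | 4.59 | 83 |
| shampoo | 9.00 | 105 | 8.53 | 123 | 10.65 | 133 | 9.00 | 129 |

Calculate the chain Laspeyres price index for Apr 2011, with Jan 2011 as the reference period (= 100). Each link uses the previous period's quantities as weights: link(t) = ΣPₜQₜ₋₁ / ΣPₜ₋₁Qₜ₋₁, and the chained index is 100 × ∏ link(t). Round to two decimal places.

117.36

Link Jan 2011→Feb 2011:
ΣP(Feb 2011)Q(Jan 2011) = 5.42×127 + 3.62×86 + 8.53×105 = 688.34 + 311.32 + 895.65 = 1895.31
ΣP(Jan 2011)Q(Jan 2011) = 4.83×127 + 4.27×86 + 9.00×105 = 613.41 + 367.22 + 945 = 1925.63
link = 1895.31/1925.63 = 0.984255
Link Feb 2011→Mar 2011:
ΣP(Mar 2011)Q(Feb 2011) = 6.82×104 + 4.66×70 + 10.65×123 = 709.28 + 326.2 + 1309.95 = 2345.43
ΣP(Feb 2011)Q(Feb 2011) = 5.42×104 + 3.62×70 + 8.53×123 = 563.68 + 253.4 + 1049.19 = 1866.27
link = 2345.43/1866.27 = 1.256747
Link Mar 2011→Apr 2011:
ΣP(Apr 2011)Q(Mar 2011) = 7.52×126 + 4.59×87 + 9.00×133 = 947.52 + 399.33 + 1197 = 2543.85
ΣP(Mar 2011)Q(Mar 2011) = 6.82×126 + 4.66×87 + 10.65×133 = 859.32 + 405.42 + 1416.45 = 2681.19
link = 2543.85/2681.19 = 0.948776
Chained index = 100 × 0.984255 × 1.256747 × 0.948776 = 117.3598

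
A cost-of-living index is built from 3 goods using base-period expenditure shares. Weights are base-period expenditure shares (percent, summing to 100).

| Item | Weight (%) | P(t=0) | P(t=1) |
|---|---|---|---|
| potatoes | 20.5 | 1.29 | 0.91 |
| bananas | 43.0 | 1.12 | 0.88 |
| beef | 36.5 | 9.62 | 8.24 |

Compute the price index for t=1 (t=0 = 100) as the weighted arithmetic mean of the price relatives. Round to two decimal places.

79.51

potatoes: 20.5 × (0.91/1.29) = 20.5 × 0.705426 = 14.4612
bananas: 43.0 × (0.88/1.12) = 43.0 × 0.785714 = 33.7857
beef: 36.5 × (8.24/9.62) = 36.5 × 0.856549 = 31.2640
Index = Σ wᵢ·(p₁ᵢ/p₀ᵢ) = 14.4612 + 33.7857 + 31.2640 = 79.5110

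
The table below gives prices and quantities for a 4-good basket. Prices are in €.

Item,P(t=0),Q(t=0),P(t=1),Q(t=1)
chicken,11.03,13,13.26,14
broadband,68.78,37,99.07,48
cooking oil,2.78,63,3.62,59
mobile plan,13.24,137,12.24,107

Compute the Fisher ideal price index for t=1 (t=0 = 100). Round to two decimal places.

Laspeyres component (base-period weights):
ΣP(t=1)Q(t=0) = 13.26×13 + 99.07×37 + 3.62×63 + 12.24×137 = 172.38 + 3665.59 + 228.06 + 1676.88 = 5742.91
ΣP(t=0)Q(t=0) = 11.03×13 + 68.78×37 + 2.78×63 + 13.24×137 = 143.39 + 2544.86 + 175.14 + 1813.88 = 4677.27
L = 5742.91 / 4677.27 × 100 = 122.7834
Paasche component (current-period weights):
ΣP(t=1)Q(t=1) = 13.26×14 + 99.07×48 + 3.62×59 + 12.24×107 = 185.64 + 4755.36 + 213.58 + 1309.68 = 6464.26
ΣP(t=0)Q(t=1) = 11.03×14 + 68.78×48 + 2.78×59 + 13.24×107 = 154.42 + 3301.44 + 164.02 + 1416.68 = 5036.56
P = 6464.26 / 5036.56 × 100 = 128.3467
Fisher = √(L × P) = √(122.7834 × 128.3467) = 125.5342

125.53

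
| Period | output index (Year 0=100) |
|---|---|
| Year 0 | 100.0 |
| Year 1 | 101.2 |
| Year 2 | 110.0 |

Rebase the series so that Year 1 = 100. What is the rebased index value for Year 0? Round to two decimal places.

98.81

Rebased(Year 0) = 100.0 / 101.2 × 100 = 98.8142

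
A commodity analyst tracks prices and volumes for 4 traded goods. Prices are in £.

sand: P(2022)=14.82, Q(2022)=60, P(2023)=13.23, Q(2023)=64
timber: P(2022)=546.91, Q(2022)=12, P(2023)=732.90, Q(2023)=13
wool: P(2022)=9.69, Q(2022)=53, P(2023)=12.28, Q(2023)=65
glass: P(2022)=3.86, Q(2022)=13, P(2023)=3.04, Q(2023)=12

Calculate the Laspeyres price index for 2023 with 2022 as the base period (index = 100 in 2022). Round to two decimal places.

128.23

Laspeyres price index uses base-period quantities as weights.
ΣP(2023)·Q(2022) = 13.23×60 + 732.90×12 + 12.28×53 + 3.04×13 = 793.8 + 8794.8 + 650.84 + 39.52 = 10278.96
ΣP(2022)·Q(2022) = 14.82×60 + 546.91×12 + 9.69×53 + 3.86×13 = 889.2 + 6562.92 + 513.57 + 50.18 = 8015.87
Index = 10278.96 / 8015.87 × 100 = 128.2326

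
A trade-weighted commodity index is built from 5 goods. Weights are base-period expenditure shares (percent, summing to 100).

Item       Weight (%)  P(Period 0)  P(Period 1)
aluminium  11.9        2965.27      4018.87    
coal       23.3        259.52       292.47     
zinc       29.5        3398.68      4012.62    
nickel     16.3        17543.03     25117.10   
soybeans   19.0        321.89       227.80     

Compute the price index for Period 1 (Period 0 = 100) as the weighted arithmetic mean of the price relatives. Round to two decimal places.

aluminium: 11.9 × (4018.87/2965.27) = 11.9 × 1.355313 = 16.1282
coal: 23.3 × (292.47/259.52) = 23.3 × 1.126965 = 26.2583
zinc: 29.5 × (4012.62/3398.68) = 29.5 × 1.180641 = 34.8289
nickel: 16.3 × (25117.10/17543.03) = 16.3 × 1.431742 = 23.3374
soybeans: 19.0 × (227.80/321.89) = 19.0 × 0.707695 = 13.4462
Index = Σ wᵢ·(p₁ᵢ/p₀ᵢ) = 16.1282 + 26.2583 + 34.8289 + 23.3374 + 13.4462 = 113.9990

114.00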